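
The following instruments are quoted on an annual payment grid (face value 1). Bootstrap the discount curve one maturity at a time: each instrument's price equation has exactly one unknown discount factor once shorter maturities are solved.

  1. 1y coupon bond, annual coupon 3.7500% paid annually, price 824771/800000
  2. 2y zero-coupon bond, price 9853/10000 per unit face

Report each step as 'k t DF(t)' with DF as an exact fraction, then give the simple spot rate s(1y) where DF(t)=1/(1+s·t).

1 1 9937/10000
2 2 9853/10000
s(1y) = (1/(9937/10000) − 1)/(1) = 63/9937 ≈ 0.6340%

step 1 [1y] bond c/1=3/80: DF=(824771/800000 − 3/80·(0))/(1+3/80) = 9937/10000 ≈ 0.993700
step 2 [2y] zero: DF = P = 9853/10000 ≈ 0.985300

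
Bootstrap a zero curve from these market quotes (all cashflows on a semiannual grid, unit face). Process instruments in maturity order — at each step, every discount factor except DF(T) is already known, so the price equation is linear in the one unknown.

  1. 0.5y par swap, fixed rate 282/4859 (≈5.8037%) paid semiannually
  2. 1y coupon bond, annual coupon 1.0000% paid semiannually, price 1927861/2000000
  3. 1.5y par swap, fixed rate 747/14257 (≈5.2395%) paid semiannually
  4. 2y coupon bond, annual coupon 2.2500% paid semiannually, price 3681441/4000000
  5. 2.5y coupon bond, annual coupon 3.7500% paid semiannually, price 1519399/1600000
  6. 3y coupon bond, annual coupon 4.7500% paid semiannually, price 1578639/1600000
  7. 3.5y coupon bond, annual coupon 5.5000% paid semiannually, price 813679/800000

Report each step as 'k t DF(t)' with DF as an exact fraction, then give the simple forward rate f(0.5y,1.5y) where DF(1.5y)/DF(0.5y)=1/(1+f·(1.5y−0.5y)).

step 1 [0.5y] swap r/2=141/4859: DF=(1 − 141/4859·(0))/(1+141/4859) = 4859/5000 ≈ 0.971800
step 2 [1y] bond c/2=1/200: DF=(1927861/2000000 − 1/200·(0.971800))/(1+1/200) = 9543/10000 ≈ 0.954300
step 3 [1.5y] swap r/2=747/28514: DF=(1 − 747/28514·(0.971800+0.954300))/(1+747/28514) = 9253/10000 ≈ 0.925300
step 4 [2y] bond c/2=9/800: DF=(3681441/4000000 − 9/800·(0.971800+0.954300+0.925300))/(1+9/800) = 549/625 ≈ 0.878400
step 5 [2.5y] bond c/2=3/160: DF=(1519399/1600000 − 3/160·(0.971800+0.954300+0.925300+0.878400))/(1+3/160) = 1727/2000 ≈ 0.863500
step 6 [3y] bond c/2=19/800: DF=(1578639/1600000 − 19/800·(0.971800+0.954300+0.925300+0.878400+0.863500))/(1+19/800) = 2143/2500 ≈ 0.857200
step 7 [3.5y] bond c/2=11/400: DF=(813679/800000 − 11/400·(0.971800+0.954300+0.925300+0.878400+0.863500+0.857200))/(1+11/400) = 211/250 ≈ 0.844000

1 1/2 4859/5000
2 1 9543/10000
3 3/2 9253/10000
4 2 549/625
5 5/2 1727/2000
6 3 2143/2500
7 7/2 211/250
f(0.5y,1.5y) = ((4859/5000)/(9253/10000) − 1)/(1) = 465/9253 ≈ 5.0254%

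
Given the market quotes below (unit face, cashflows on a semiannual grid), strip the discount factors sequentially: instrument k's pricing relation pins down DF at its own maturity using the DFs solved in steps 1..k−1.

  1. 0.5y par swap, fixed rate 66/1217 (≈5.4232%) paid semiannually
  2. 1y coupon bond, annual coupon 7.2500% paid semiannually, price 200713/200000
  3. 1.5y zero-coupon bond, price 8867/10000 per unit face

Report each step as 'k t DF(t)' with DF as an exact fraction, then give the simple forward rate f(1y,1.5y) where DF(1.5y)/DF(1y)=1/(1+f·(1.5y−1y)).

1 1/2 1217/1250
2 1 584/625
3 3/2 8867/10000
f(1y,1.5y) = ((584/625)/(8867/10000) − 1)/(1/2) = 954/8867 ≈ 10.7590%

step 1 [0.5y] swap r/2=33/1217: DF=(1 − 33/1217·(0))/(1+33/1217) = 1217/1250 ≈ 0.973600
step 2 [1y] bond c/2=29/800: DF=(200713/200000 − 29/800·(0.973600))/(1+29/800) = 584/625 ≈ 0.934400
step 3 [1.5y] zero: DF = P = 8867/10000 ≈ 0.886700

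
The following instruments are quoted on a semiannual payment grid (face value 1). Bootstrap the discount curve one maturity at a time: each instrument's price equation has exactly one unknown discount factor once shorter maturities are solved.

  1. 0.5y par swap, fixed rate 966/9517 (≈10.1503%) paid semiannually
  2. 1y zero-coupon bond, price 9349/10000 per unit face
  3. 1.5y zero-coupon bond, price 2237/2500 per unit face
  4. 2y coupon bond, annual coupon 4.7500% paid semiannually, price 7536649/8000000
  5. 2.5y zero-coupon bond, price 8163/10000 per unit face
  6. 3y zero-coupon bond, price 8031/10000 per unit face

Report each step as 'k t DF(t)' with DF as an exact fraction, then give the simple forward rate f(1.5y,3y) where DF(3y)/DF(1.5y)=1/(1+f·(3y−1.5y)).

1 1/2 9517/10000
2 1 9349/10000
3 3/2 2237/2500
4 2 8557/10000
5 5/2 8163/10000
6 3 8031/10000
f(1.5y,3y) = ((2237/2500)/(8031/10000) − 1)/(3/2) = 1834/24093 ≈ 7.6122%

step 1 [0.5y] swap r/2=483/9517: DF=(1 − 483/9517·(0))/(1+483/9517) = 9517/10000 ≈ 0.951700
step 2 [1y] zero: DF = P = 9349/10000 ≈ 0.934900
step 3 [1.5y] zero: DF = P = 2237/2500 ≈ 0.894800
step 4 [2y] bond c/2=19/800: DF=(7536649/8000000 − 19/800·(0.951700+0.934900+0.894800))/(1+19/800) = 8557/10000 ≈ 0.855700
step 5 [2.5y] zero: DF = P = 8163/10000 ≈ 0.816300
step 6 [3y] zero: DF = P = 8031/10000 ≈ 0.803100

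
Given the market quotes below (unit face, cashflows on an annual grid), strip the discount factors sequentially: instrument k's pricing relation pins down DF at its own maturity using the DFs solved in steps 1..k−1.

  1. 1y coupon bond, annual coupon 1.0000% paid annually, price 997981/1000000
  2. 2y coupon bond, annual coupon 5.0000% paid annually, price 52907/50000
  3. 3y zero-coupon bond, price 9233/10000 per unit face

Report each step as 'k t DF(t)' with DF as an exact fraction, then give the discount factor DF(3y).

step 1 [1y] bond c/1=1/100: DF=(997981/1000000 − 1/100·(0))/(1+1/100) = 9881/10000 ≈ 0.988100
step 2 [2y] bond c/1=1/20: DF=(52907/50000 − 1/20·(0.988100))/(1+1/20) = 9607/10000 ≈ 0.960700
step 3 [3y] zero: DF = P = 9233/10000 ≈ 0.923300

1 1 9881/10000
2 2 9607/10000
3 3 9233/10000
DF(3y) = 9233/10000 ≈ 0.923300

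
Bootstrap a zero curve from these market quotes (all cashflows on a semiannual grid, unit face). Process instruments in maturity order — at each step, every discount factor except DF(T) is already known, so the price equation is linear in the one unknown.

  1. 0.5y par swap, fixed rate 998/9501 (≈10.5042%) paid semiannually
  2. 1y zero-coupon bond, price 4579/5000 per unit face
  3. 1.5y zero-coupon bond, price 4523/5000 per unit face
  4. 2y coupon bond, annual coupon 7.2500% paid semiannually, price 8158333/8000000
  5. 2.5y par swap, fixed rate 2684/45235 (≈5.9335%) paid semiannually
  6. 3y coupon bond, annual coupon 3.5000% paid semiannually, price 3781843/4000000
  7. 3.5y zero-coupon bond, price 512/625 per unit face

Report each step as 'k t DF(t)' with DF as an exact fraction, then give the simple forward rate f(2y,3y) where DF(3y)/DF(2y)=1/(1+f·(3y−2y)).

1 1/2 9501/10000
2 1 4579/5000
3 3/2 4523/5000
4 2 1109/1250
5 5/2 4329/5000
6 3 4257/5000
7 7/2 512/625
f(2y,3y) = ((1109/1250)/(4257/5000) − 1)/(1) = 179/4257 ≈ 4.2048%

step 1 [0.5y] swap r/2=499/9501: DF=(1 − 499/9501·(0))/(1+499/9501) = 9501/10000 ≈ 0.950100
step 2 [1y] zero: DF = P = 4579/5000 ≈ 0.915800
step 3 [1.5y] zero: DF = P = 4523/5000 ≈ 0.904600
step 4 [2y] bond c/2=29/800: DF=(8158333/8000000 − 29/800·(0.950100+0.915800+0.904600))/(1+29/800) = 1109/1250 ≈ 0.887200
step 5 [2.5y] swap r/2=1342/45235: DF=(1 − 1342/45235·(0.950100+0.915800+0.904600+0.887200))/(1+1342/45235) = 4329/5000 ≈ 0.865800
step 6 [3y] bond c/2=7/400: DF=(3781843/4000000 − 7/400·(0.950100+0.915800+0.904600+0.887200+0.865800))/(1+7/400) = 4257/5000 ≈ 0.851400
step 7 [3.5y] zero: DF = P = 512/625 ≈ 0.819200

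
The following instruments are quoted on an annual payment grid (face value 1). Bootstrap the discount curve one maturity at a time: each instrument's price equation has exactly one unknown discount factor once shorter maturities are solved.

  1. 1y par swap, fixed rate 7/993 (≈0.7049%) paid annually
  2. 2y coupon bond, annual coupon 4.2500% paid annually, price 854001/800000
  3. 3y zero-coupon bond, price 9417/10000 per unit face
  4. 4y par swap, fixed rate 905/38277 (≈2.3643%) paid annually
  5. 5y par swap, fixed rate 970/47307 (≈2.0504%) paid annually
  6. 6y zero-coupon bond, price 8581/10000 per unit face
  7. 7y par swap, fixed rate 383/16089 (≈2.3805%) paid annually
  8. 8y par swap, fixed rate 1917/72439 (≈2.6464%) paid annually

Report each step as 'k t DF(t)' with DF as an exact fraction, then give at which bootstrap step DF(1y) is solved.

1 1 993/1000
2 2 1967/2000
3 3 9417/10000
4 4 1819/2000
5 5 903/1000
6 6 8581/10000
7 7 2117/2500
8 8 8083/10000
DF(1y) is solved at step 1

step 1 [1y] swap r/1=7/993: DF=(1 − 7/993·(0))/(1+7/993) = 993/1000 ≈ 0.993000
step 2 [2y] bond c/1=17/400: DF=(854001/800000 − 17/400·(0.993000))/(1+17/400) = 1967/2000 ≈ 0.983500
step 3 [3y] zero: DF = P = 9417/10000 ≈ 0.941700
step 4 [4y] swap r/1=905/38277: DF=(1 − 905/38277·(0.993000+0.983500+0.941700))/(1+905/38277) = 1819/2000 ≈ 0.909500
step 5 [5y] swap r/1=970/47307: DF=(1 − 970/47307·(0.993000+0.983500+0.941700+0.909500))/(1+970/47307) = 903/1000 ≈ 0.903000
step 6 [6y] zero: DF = P = 8581/10000 ≈ 0.858100
step 7 [7y] swap r/1=383/16089: DF=(1 − 383/16089·(0.993000+0.983500+0.941700+0.909500+0.903000+0.858100))/(1+383/16089) = 2117/2500 ≈ 0.846800
step 8 [8y] swap r/1=1917/72439: DF=(1 − 1917/72439·(0.993000+0.983500+0.941700+0.909500+0.903000+0.858100+0.846800))/(1+1917/72439) = 8083/10000 ≈ 0.808300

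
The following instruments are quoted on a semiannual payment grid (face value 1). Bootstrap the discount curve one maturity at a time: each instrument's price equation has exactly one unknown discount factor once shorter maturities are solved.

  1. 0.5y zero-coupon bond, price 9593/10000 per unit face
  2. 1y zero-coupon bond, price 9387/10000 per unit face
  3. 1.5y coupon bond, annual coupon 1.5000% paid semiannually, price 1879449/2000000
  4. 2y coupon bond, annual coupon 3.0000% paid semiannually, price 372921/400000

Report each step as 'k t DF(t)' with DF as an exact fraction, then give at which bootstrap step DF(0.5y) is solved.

step 1 [0.5y] zero: DF = P = 9593/10000 ≈ 0.959300
step 2 [1y] zero: DF = P = 9387/10000 ≈ 0.938700
step 3 [1.5y] bond c/2=3/400: DF=(1879449/2000000 − 3/400·(0.959300+0.938700))/(1+3/400) = 4593/5000 ≈ 0.918600
step 4 [2y] bond c/2=3/200: DF=(372921/400000 − 3/200·(0.959300+0.938700+0.918600))/(1+3/200) = 8769/10000 ≈ 0.876900

1 1/2 9593/10000
2 1 9387/10000
3 3/2 4593/5000
4 2 8769/10000
DF(0.5y) is solved at step 1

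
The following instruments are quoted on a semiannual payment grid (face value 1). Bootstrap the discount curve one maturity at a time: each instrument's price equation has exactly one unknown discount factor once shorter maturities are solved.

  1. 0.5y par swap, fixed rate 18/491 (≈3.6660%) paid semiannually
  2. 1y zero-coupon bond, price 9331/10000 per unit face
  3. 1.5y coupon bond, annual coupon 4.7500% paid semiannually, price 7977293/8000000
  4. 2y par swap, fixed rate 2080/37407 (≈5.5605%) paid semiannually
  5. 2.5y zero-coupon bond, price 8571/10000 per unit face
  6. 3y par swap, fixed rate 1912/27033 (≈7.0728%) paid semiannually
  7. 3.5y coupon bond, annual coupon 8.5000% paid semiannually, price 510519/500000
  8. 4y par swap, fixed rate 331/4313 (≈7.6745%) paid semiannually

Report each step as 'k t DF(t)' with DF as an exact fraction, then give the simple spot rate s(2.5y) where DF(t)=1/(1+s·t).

step 1 [0.5y] swap r/2=9/491: DF=(1 − 9/491·(0))/(1+9/491) = 491/500 ≈ 0.982000
step 2 [1y] zero: DF = P = 9331/10000 ≈ 0.933100
step 3 [1.5y] bond c/2=19/800: DF=(7977293/8000000 − 19/800·(0.982000+0.933100))/(1+19/800) = 581/625 ≈ 0.929600
step 4 [2y] swap r/2=1040/37407: DF=(1 − 1040/37407·(0.982000+0.933100+0.929600))/(1+1040/37407) = 112/125 ≈ 0.896000
step 5 [2.5y] zero: DF = P = 8571/10000 ≈ 0.857100
step 6 [3y] swap r/2=956/27033: DF=(1 − 956/27033·(0.982000+0.933100+0.929600+0.896000+0.857100))/(1+956/27033) = 1011/1250 ≈ 0.808800
step 7 [3.5y] bond c/2=17/400: DF=(510519/500000 − 17/400·(0.982000+0.933100+0.929600+0.896000+0.857100+0.808800))/(1+17/400) = 759/1000 ≈ 0.759000
step 8 [4y] swap r/2=331/8626: DF=(1 − 331/8626·(0.982000+0.933100+0.929600+0.896000+0.857100+0.808800+0.759000))/(1+331/8626) = 919/1250 ≈ 0.735200

1 1/2 491/500
2 1 9331/10000
3 3/2 581/625
4 2 112/125
5 5/2 8571/10000
6 3 1011/1250
7 7/2 759/1000
8 4 919/1250
s(2.5y) = (1/(8571/10000) − 1)/(5/2) = 2858/42855 ≈ 6.6690%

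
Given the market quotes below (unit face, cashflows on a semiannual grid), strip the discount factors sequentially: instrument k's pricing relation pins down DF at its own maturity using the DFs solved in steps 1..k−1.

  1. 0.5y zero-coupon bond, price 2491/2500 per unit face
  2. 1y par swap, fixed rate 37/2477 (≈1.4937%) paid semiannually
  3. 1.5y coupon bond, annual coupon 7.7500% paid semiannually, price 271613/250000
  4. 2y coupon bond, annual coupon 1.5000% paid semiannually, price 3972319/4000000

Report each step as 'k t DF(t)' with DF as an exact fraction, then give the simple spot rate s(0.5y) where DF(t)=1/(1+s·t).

1 1/2 2491/2500
2 1 2463/2500
3 3/2 243/250
4 2 9637/10000
s(0.5y) = (1/(2491/2500) − 1)/(1/2) = 18/2491 ≈ 0.7226%

step 1 [0.5y] zero: DF = P = 2491/2500 ≈ 0.996400
step 2 [1y] swap r/2=37/4954: DF=(1 − 37/4954·(0.996400))/(1+37/4954) = 2463/2500 ≈ 0.985200
step 3 [1.5y] bond c/2=31/800: DF=(271613/250000 − 31/800·(0.996400+0.985200))/(1+31/800) = 243/250 ≈ 0.972000
step 4 [2y] bond c/2=3/400: DF=(3972319/4000000 − 3/400·(0.996400+0.985200+0.972000))/(1+3/400) = 9637/10000 ≈ 0.963700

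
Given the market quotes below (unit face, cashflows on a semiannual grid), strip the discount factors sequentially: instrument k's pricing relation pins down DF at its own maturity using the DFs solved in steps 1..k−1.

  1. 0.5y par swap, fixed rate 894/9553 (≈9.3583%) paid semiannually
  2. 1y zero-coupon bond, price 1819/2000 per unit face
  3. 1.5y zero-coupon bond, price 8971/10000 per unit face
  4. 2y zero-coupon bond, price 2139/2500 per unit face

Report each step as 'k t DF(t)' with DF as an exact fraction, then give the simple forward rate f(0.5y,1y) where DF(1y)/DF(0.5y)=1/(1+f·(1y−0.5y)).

step 1 [0.5y] swap r/2=447/9553: DF=(1 − 447/9553·(0))/(1+447/9553) = 9553/10000 ≈ 0.955300
step 2 [1y] zero: DF = P = 1819/2000 ≈ 0.909500
step 3 [1.5y] zero: DF = P = 8971/10000 ≈ 0.897100
step 4 [2y] zero: DF = P = 2139/2500 ≈ 0.855600

1 1/2 9553/10000
2 1 1819/2000
3 3/2 8971/10000
4 2 2139/2500
f(0.5y,1y) = ((9553/10000)/(1819/2000) − 1)/(1/2) = 916/9095 ≈ 10.0715%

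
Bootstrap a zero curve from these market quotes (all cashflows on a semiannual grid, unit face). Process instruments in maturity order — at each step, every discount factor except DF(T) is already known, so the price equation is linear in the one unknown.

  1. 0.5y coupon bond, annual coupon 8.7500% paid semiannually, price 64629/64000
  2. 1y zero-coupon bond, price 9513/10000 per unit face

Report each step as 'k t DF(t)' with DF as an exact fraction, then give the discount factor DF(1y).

1 1/2 387/400
2 1 9513/10000
DF(1y) = 9513/10000 ≈ 0.951300

step 1 [0.5y] bond c/2=7/160: DF=(64629/64000 − 7/160·(0))/(1+7/160) = 387/400 ≈ 0.967500
step 2 [1y] zero: DF = P = 9513/10000 ≈ 0.951300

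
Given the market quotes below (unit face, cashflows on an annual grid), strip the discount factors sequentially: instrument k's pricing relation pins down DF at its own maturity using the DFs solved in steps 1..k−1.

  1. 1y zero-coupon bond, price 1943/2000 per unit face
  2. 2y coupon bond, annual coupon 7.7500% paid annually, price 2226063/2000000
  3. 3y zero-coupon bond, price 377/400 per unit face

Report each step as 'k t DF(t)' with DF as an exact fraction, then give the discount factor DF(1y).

step 1 [1y] zero: DF = P = 1943/2000 ≈ 0.971500
step 2 [2y] bond c/1=31/400: DF=(2226063/2000000 − 31/400·(0.971500))/(1+31/400) = 9631/10000 ≈ 0.963100
step 3 [3y] zero: DF = P = 377/400 ≈ 0.942500

1 1 1943/2000
2 2 9631/10000
3 3 377/400
DF(1y) = 1943/2000 ≈ 0.971500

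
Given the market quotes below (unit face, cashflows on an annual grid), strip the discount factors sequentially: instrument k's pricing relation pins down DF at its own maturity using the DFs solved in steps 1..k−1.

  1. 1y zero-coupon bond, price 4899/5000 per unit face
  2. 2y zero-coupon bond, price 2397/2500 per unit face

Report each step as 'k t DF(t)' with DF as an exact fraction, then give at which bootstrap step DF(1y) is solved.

step 1 [1y] zero: DF = P = 4899/5000 ≈ 0.979800
step 2 [2y] zero: DF = P = 2397/2500 ≈ 0.958800

1 1 4899/5000
2 2 2397/2500
DF(1y) is solved at step 1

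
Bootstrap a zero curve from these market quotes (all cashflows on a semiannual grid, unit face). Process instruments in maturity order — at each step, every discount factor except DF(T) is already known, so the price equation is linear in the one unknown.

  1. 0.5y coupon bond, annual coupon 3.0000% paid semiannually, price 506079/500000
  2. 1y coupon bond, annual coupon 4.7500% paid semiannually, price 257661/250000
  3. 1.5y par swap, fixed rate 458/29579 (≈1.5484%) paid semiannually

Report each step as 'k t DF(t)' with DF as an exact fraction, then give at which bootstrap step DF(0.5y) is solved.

step 1 [0.5y] bond c/2=3/200: DF=(506079/500000 − 3/200·(0))/(1+3/200) = 2493/2500 ≈ 0.997200
step 2 [1y] bond c/2=19/800: DF=(257661/250000 − 19/800·(0.997200))/(1+19/800) = 2459/2500 ≈ 0.983600
step 3 [1.5y] swap r/2=229/29579: DF=(1 − 229/29579·(0.997200+0.983600))/(1+229/29579) = 9771/10000 ≈ 0.977100

1 1/2 2493/2500
2 1 2459/2500
3 3/2 9771/10000
DF(0.5y) is solved at step 1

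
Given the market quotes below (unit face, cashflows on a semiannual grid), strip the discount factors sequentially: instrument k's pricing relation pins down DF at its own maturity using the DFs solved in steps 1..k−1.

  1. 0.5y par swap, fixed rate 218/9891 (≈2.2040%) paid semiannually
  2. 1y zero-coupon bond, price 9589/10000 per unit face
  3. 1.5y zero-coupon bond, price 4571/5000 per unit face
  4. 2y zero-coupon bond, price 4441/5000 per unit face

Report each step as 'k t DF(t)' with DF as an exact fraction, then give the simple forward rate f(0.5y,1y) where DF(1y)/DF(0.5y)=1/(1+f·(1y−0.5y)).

1 1/2 9891/10000
2 1 9589/10000
3 3/2 4571/5000
4 2 4441/5000
f(0.5y,1y) = ((9891/10000)/(9589/10000) − 1)/(1/2) = 604/9589 ≈ 6.2989%

step 1 [0.5y] swap r/2=109/9891: DF=(1 − 109/9891·(0))/(1+109/9891) = 9891/10000 ≈ 0.989100
step 2 [1y] zero: DF = P = 9589/10000 ≈ 0.958900
step 3 [1.5y] zero: DF = P = 4571/5000 ≈ 0.914200
step 4 [2y] zero: DF = P = 4441/5000 ≈ 0.888200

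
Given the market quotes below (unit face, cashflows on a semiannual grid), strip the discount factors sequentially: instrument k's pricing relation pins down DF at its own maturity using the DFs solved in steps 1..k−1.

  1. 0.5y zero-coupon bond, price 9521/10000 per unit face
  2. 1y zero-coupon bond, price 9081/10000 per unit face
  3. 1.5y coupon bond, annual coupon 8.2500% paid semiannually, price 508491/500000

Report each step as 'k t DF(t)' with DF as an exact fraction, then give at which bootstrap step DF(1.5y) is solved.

1 1/2 9521/10000
2 1 9081/10000
3 3/2 903/1000
DF(1.5y) is solved at step 3

step 1 [0.5y] zero: DF = P = 9521/10000 ≈ 0.952100
step 2 [1y] zero: DF = P = 9081/10000 ≈ 0.908100
step 3 [1.5y] bond c/2=33/800: DF=(508491/500000 − 33/800·(0.952100+0.908100))/(1+33/800) = 903/1000 ≈ 0.903000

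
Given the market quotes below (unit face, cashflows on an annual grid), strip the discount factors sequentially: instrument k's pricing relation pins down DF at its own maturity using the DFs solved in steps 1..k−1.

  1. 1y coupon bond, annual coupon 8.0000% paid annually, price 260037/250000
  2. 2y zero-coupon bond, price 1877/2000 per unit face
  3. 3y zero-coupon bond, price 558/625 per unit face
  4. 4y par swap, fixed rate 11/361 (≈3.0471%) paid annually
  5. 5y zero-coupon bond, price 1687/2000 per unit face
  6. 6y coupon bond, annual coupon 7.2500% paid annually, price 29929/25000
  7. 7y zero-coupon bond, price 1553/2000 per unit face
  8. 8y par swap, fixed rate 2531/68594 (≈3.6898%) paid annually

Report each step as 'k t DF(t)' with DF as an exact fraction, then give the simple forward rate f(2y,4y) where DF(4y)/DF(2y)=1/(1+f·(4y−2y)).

1 1 9631/10000
2 2 1877/2000
3 3 558/625
4 4 4439/5000
5 5 1687/2000
6 6 8103/10000
7 7 1553/2000
8 8 7469/10000
f(2y,4y) = ((1877/2000)/(4439/5000) − 1)/(2) = 507/17756 ≈ 2.8554%

step 1 [1y] bond c/1=2/25: DF=(260037/250000 − 2/25·(0))/(1+2/25) = 9631/10000 ≈ 0.963100
step 2 [2y] zero: DF = P = 1877/2000 ≈ 0.938500
step 3 [3y] zero: DF = P = 558/625 ≈ 0.892800
step 4 [4y] swap r/1=11/361: DF=(1 − 11/361·(0.963100+0.938500+0.892800))/(1+11/361) = 4439/5000 ≈ 0.887800
step 5 [5y] zero: DF = P = 1687/2000 ≈ 0.843500
step 6 [6y] bond c/1=29/400: DF=(29929/25000 − 29/400·(0.963100+0.938500+0.892800+0.887800+0.843500))/(1+29/400) = 8103/10000 ≈ 0.810300
step 7 [7y] zero: DF = P = 1553/2000 ≈ 0.776500
step 8 [8y] swap r/1=2531/68594: DF=(1 − 2531/68594·(0.963100+0.938500+0.892800+0.887800+0.843500+0.810300+0.776500))/(1+2531/68594) = 7469/10000 ≈ 0.746900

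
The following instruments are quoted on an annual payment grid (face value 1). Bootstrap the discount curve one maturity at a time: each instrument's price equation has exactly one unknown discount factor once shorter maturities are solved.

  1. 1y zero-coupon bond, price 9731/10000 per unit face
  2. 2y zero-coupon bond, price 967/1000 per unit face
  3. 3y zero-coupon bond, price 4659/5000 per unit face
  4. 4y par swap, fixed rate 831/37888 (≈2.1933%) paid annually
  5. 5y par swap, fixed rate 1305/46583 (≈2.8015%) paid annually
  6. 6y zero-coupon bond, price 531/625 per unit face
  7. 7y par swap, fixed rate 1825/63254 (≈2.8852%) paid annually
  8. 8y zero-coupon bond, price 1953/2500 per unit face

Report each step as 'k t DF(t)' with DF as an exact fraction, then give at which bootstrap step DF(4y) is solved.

1 1 9731/10000
2 2 967/1000
3 3 4659/5000
4 4 9169/10000
5 5 1739/2000
6 6 531/625
7 7 327/400
8 8 1953/2500
DF(4y) is solved at step 4

step 1 [1y] zero: DF = P = 9731/10000 ≈ 0.973100
step 2 [2y] zero: DF = P = 967/1000 ≈ 0.967000
step 3 [3y] zero: DF = P = 4659/5000 ≈ 0.931800
step 4 [4y] swap r/1=831/37888: DF=(1 − 831/37888·(0.973100+0.967000+0.931800))/(1+831/37888) = 9169/10000 ≈ 0.916900
step 5 [5y] swap r/1=1305/46583: DF=(1 − 1305/46583·(0.973100+0.967000+0.931800+0.916900))/(1+1305/46583) = 1739/2000 ≈ 0.869500
step 6 [6y] zero: DF = P = 531/625 ≈ 0.849600
step 7 [7y] swap r/1=1825/63254: DF=(1 − 1825/63254·(0.973100+0.967000+0.931800+0.916900+0.869500+0.849600))/(1+1825/63254) = 327/400 ≈ 0.817500
step 8 [8y] zero: DF = P = 1953/2500 ≈ 0.781200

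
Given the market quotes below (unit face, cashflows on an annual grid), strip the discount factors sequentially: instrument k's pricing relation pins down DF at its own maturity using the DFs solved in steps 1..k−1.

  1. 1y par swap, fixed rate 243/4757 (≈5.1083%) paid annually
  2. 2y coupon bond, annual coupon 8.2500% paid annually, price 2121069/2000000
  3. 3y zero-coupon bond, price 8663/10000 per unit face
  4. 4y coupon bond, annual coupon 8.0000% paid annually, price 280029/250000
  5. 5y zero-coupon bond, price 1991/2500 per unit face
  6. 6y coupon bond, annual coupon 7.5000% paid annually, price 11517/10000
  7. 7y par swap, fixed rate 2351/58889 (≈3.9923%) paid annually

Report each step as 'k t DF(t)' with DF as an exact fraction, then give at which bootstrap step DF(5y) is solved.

step 1 [1y] swap r/1=243/4757: DF=(1 − 243/4757·(0))/(1+243/4757) = 4757/5000 ≈ 0.951400
step 2 [2y] bond c/1=33/400: DF=(2121069/2000000 − 33/400·(0.951400))/(1+33/400) = 567/625 ≈ 0.907200
step 3 [3y] zero: DF = P = 8663/10000 ≈ 0.866300
step 4 [4y] bond c/1=2/25: DF=(280029/250000 − 2/25·(0.951400+0.907200+0.866300))/(1+2/25) = 8353/10000 ≈ 0.835300
step 5 [5y] zero: DF = P = 1991/2500 ≈ 0.796400
step 6 [6y] bond c/1=3/40: DF=(11517/10000 − 3/40·(0.951400+0.907200+0.866300+0.835300+0.796400))/(1+3/40) = 3837/5000 ≈ 0.767400
step 7 [7y] swap r/1=2351/58889: DF=(1 − 2351/58889·(0.951400+0.907200+0.866300+0.835300+0.796400+0.767400))/(1+2351/58889) = 7649/10000 ≈ 0.764900

1 1 4757/5000
2 2 567/625
3 3 8663/10000
4 4 8353/10000
5 5 1991/2500
6 6 3837/5000
7 7 7649/10000
DF(5y) is solved at step 5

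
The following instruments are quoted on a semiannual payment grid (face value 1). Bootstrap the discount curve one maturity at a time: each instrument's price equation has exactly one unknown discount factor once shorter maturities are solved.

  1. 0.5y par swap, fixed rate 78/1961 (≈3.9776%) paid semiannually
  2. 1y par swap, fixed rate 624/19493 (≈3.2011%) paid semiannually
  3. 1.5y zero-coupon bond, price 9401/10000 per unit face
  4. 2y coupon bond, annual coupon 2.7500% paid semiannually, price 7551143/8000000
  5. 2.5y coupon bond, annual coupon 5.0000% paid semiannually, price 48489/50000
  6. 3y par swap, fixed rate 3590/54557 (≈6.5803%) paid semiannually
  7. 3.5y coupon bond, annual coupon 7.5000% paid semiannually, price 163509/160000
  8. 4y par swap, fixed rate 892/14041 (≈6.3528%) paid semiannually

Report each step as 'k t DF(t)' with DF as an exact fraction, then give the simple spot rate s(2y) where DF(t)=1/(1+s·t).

1 1/2 1961/2000
2 1 1211/1250
3 3/2 9401/10000
4 2 8919/10000
5 5/2 8539/10000
6 3 1641/2000
7 7/2 3939/5000
8 4 777/1000
s(2y) = (1/(8919/10000) − 1)/(2) = 1081/17838 ≈ 6.0601%

step 1 [0.5y] swap r/2=39/1961: DF=(1 − 39/1961·(0))/(1+39/1961) = 1961/2000 ≈ 0.980500
step 2 [1y] swap r/2=312/19493: DF=(1 − 312/19493·(0.980500))/(1+312/19493) = 1211/1250 ≈ 0.968800
step 3 [1.5y] zero: DF = P = 9401/10000 ≈ 0.940100
step 4 [2y] bond c/2=11/800: DF=(7551143/8000000 − 11/800·(0.980500+0.968800+0.940100))/(1+11/800) = 8919/10000 ≈ 0.891900
step 5 [2.5y] bond c/2=1/40: DF=(48489/50000 − 1/40·(0.980500+0.968800+0.940100+0.891900))/(1+1/40) = 8539/10000 ≈ 0.853900
step 6 [3y] swap r/2=1795/54557: DF=(1 − 1795/54557·(0.980500+0.968800+0.940100+0.891900+0.853900))/(1+1795/54557) = 1641/2000 ≈ 0.820500
step 7 [3.5y] bond c/2=3/80: DF=(163509/160000 − 3/80·(0.980500+0.968800+0.940100+0.891900+0.853900+0.820500))/(1+3/80) = 3939/5000 ≈ 0.787800
step 8 [4y] swap r/2=446/14041: DF=(1 − 446/14041·(0.980500+0.968800+0.940100+0.891900+0.853900+0.820500+0.787800))/(1+446/14041) = 777/1000 ≈ 0.777000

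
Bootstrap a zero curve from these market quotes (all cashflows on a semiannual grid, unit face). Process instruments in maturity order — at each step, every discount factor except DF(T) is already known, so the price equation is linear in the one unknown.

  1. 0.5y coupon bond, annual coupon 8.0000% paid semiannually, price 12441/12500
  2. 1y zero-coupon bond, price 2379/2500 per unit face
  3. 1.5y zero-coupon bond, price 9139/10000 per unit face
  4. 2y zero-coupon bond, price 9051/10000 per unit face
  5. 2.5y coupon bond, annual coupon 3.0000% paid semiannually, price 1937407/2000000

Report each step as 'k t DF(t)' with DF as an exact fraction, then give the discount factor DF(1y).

step 1 [0.5y] bond c/2=1/25: DF=(12441/12500 − 1/25·(0))/(1+1/25) = 957/1000 ≈ 0.957000
step 2 [1y] zero: DF = P = 2379/2500 ≈ 0.951600
step 3 [1.5y] zero: DF = P = 9139/10000 ≈ 0.913900
step 4 [2y] zero: DF = P = 9051/10000 ≈ 0.905100
step 5 [2.5y] bond c/2=3/200: DF=(1937407/2000000 − 3/200·(0.957000+0.951600+0.913900+0.905100))/(1+3/200) = 8993/10000 ≈ 0.899300

1 1/2 957/1000
2 1 2379/2500
3 3/2 9139/10000
4 2 9051/10000
5 5/2 8993/10000
DF(1y) = 2379/2500 ≈ 0.951600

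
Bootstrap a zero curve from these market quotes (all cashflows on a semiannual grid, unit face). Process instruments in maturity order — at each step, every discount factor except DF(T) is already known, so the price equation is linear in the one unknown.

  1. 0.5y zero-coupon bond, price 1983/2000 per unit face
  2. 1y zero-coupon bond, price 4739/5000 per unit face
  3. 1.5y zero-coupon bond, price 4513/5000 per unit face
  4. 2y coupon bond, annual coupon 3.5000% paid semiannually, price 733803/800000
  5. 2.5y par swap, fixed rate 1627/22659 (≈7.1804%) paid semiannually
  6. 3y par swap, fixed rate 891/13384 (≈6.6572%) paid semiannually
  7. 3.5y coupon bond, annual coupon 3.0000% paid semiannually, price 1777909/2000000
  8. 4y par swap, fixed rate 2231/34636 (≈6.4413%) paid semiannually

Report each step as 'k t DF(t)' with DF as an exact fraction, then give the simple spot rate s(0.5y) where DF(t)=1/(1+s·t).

step 1 [0.5y] zero: DF = P = 1983/2000 ≈ 0.991500
step 2 [1y] zero: DF = P = 4739/5000 ≈ 0.947800
step 3 [1.5y] zero: DF = P = 4513/5000 ≈ 0.902600
step 4 [2y] bond c/2=7/400: DF=(733803/800000 − 7/400·(0.991500+0.947800+0.902600))/(1+7/400) = 4263/5000 ≈ 0.852600
step 5 [2.5y] swap r/2=1627/45318: DF=(1 − 1627/45318·(0.991500+0.947800+0.902600+0.852600))/(1+1627/45318) = 8373/10000 ≈ 0.837300
step 6 [3y] swap r/2=891/26768: DF=(1 − 891/26768·(0.991500+0.947800+0.902600+0.852600+0.837300))/(1+891/26768) = 4109/5000 ≈ 0.821800
step 7 [3.5y] bond c/2=3/200: DF=(1777909/2000000 − 3/200·(0.991500+0.947800+0.902600+0.852600+0.837300+0.821800))/(1+3/200) = 7967/10000 ≈ 0.796700
step 8 [4y] swap r/2=2231/69272: DF=(1 − 2231/69272·(0.991500+0.947800+0.902600+0.852600+0.837300+0.821800+0.796700))/(1+2231/69272) = 7769/10000 ≈ 0.776900

1 1/2 1983/2000
2 1 4739/5000
3 3/2 4513/5000
4 2 4263/5000
5 5/2 8373/10000
6 3 4109/5000
7 7/2 7967/10000
8 4 7769/10000
s(0.5y) = (1/(1983/2000) − 1)/(1/2) = 34/1983 ≈ 1.7146%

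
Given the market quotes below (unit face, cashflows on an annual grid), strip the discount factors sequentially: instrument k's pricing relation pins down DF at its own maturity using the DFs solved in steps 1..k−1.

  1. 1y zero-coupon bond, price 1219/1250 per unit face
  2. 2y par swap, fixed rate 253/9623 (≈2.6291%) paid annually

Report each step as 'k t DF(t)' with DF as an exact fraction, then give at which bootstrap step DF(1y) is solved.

1 1 1219/1250
2 2 4747/5000
DF(1y) is solved at step 1

step 1 [1y] zero: DF = P = 1219/1250 ≈ 0.975200
step 2 [2y] swap r/1=253/9623: DF=(1 − 253/9623·(0.975200))/(1+253/9623) = 4747/5000 ≈ 0.949400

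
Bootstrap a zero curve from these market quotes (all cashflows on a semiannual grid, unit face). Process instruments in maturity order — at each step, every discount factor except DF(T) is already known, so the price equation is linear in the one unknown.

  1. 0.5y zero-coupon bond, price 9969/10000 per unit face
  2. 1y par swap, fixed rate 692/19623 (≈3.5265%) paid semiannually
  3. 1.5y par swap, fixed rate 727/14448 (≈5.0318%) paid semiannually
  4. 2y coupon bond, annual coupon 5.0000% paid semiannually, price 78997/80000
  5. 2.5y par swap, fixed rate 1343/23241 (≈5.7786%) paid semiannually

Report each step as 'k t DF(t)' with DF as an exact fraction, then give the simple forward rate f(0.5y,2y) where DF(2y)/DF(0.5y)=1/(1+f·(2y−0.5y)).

1 1/2 9969/10000
2 1 4827/5000
3 3/2 9273/10000
4 2 8929/10000
5 5/2 8657/10000
f(0.5y,2y) = ((9969/10000)/(8929/10000) − 1)/(3/2) = 2080/26787 ≈ 7.7650%

step 1 [0.5y] zero: DF = P = 9969/10000 ≈ 0.996900
step 2 [1y] swap r/2=346/19623: DF=(1 − 346/19623·(0.996900))/(1+346/19623) = 4827/5000 ≈ 0.965400
step 3 [1.5y] swap r/2=727/28896: DF=(1 − 727/28896·(0.996900+0.965400))/(1+727/28896) = 9273/10000 ≈ 0.927300
step 4 [2y] bond c/2=1/40: DF=(78997/80000 − 1/40·(0.996900+0.965400+0.927300))/(1+1/40) = 8929/10000 ≈ 0.892900
step 5 [2.5y] swap r/2=1343/46482: DF=(1 − 1343/46482·(0.996900+0.965400+0.927300+0.892900))/(1+1343/46482) = 8657/10000 ≈ 0.865700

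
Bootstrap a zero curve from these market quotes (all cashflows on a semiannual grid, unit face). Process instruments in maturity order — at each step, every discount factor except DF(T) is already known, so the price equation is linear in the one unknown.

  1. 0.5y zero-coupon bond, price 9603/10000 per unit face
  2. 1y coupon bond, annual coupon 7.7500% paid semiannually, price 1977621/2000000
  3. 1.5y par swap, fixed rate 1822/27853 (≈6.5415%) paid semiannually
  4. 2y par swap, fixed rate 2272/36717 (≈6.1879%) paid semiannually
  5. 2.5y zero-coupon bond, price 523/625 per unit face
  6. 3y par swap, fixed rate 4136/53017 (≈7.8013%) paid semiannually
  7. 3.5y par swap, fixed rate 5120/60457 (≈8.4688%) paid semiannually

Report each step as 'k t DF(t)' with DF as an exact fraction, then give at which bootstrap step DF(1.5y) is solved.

step 1 [0.5y] zero: DF = P = 9603/10000 ≈ 0.960300
step 2 [1y] bond c/2=31/800: DF=(1977621/2000000 − 31/800·(0.960300))/(1+31/800) = 9161/10000 ≈ 0.916100
step 3 [1.5y] swap r/2=911/27853: DF=(1 − 911/27853·(0.960300+0.916100))/(1+911/27853) = 9089/10000 ≈ 0.908900
step 4 [2y] swap r/2=1136/36717: DF=(1 − 1136/36717·(0.960300+0.916100+0.908900))/(1+1136/36717) = 554/625 ≈ 0.886400
step 5 [2.5y] zero: DF = P = 523/625 ≈ 0.836800
step 6 [3y] swap r/2=2068/53017: DF=(1 − 2068/53017·(0.960300+0.916100+0.908900+0.886400+0.836800))/(1+2068/53017) = 1983/2500 ≈ 0.793200
step 7 [3.5y] swap r/2=2560/60457: DF=(1 − 2560/60457·(0.960300+0.916100+0.908900+0.886400+0.836800+0.793200))/(1+2560/60457) = 93/125 ≈ 0.744000

1 1/2 9603/10000
2 1 9161/10000
3 3/2 9089/10000
4 2 554/625
5 5/2 523/625
6 3 1983/2500
7 7/2 93/125
DF(1.5y) is solved at step 3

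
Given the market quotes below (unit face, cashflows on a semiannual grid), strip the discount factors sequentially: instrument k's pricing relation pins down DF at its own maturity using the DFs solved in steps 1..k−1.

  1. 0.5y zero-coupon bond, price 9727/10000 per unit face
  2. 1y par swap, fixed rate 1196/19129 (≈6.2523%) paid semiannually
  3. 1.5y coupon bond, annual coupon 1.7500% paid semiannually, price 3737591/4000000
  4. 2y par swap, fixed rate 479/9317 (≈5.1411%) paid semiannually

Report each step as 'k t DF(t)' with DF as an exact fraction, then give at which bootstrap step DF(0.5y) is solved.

step 1 [0.5y] zero: DF = P = 9727/10000 ≈ 0.972700
step 2 [1y] swap r/2=598/19129: DF=(1 − 598/19129·(0.972700))/(1+598/19129) = 4701/5000 ≈ 0.940200
step 3 [1.5y] bond c/2=7/800: DF=(3737591/4000000 − 7/800·(0.972700+0.940200))/(1+7/800) = 9097/10000 ≈ 0.909700
step 4 [2y] swap r/2=479/18634: DF=(1 − 479/18634·(0.972700+0.940200+0.909700))/(1+479/18634) = 4521/5000 ≈ 0.904200

1 1/2 9727/10000
2 1 4701/5000
3 3/2 9097/10000
4 2 4521/5000
DF(0.5y) is solved at step 1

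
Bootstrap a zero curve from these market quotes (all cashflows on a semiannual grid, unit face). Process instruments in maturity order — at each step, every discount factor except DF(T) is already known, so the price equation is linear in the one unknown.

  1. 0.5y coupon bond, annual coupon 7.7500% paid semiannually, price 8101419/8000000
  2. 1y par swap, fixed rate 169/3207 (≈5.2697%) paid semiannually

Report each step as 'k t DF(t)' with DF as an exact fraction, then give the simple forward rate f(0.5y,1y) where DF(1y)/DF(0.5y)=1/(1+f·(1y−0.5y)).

step 1 [0.5y] bond c/2=31/800: DF=(8101419/8000000 − 31/800·(0))/(1+31/800) = 9749/10000 ≈ 0.974900
step 2 [1y] swap r/2=169/6414: DF=(1 − 169/6414·(0.974900))/(1+169/6414) = 9493/10000 ≈ 0.949300

1 1/2 9749/10000
2 1 9493/10000
f(0.5y,1y) = ((9749/10000)/(9493/10000) − 1)/(1/2) = 512/9493 ≈ 5.3934%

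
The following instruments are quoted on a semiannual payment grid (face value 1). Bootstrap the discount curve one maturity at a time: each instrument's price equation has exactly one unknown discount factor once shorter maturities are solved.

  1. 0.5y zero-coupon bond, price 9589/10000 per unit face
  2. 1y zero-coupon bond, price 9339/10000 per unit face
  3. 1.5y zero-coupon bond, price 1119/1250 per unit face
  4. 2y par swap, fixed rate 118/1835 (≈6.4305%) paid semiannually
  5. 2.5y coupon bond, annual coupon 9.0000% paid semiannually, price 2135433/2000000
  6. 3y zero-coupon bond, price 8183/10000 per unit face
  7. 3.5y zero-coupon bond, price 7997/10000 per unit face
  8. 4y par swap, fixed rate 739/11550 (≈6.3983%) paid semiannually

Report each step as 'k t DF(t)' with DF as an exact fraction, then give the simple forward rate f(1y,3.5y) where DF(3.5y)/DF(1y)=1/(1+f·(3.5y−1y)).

step 1 [0.5y] zero: DF = P = 9589/10000 ≈ 0.958900
step 2 [1y] zero: DF = P = 9339/10000 ≈ 0.933900
step 3 [1.5y] zero: DF = P = 1119/1250 ≈ 0.895200
step 4 [2y] swap r/2=59/1835: DF=(1 − 59/1835·(0.958900+0.933900+0.895200))/(1+59/1835) = 441/500 ≈ 0.882000
step 5 [2.5y] bond c/2=9/200: DF=(2135433/2000000 − 9/200·(0.958900+0.933900+0.895200+0.882000))/(1+9/200) = 8637/10000 ≈ 0.863700
step 6 [3y] zero: DF = P = 8183/10000 ≈ 0.818300
step 7 [3.5y] zero: DF = P = 7997/10000 ≈ 0.799700
step 8 [4y] swap r/2=739/23100: DF=(1 − 739/23100·(0.958900+0.933900+0.895200+0.882000+0.863700+0.818300+0.799700))/(1+739/23100) = 7783/10000 ≈ 0.778300

1 1/2 9589/10000
2 1 9339/10000
3 3/2 1119/1250
4 2 441/500
5 5/2 8637/10000
6 3 8183/10000
7 7/2 7997/10000
8 4 7783/10000
f(1y,3.5y) = ((9339/10000)/(7997/10000) − 1)/(5/2) = 244/3635 ≈ 6.7125%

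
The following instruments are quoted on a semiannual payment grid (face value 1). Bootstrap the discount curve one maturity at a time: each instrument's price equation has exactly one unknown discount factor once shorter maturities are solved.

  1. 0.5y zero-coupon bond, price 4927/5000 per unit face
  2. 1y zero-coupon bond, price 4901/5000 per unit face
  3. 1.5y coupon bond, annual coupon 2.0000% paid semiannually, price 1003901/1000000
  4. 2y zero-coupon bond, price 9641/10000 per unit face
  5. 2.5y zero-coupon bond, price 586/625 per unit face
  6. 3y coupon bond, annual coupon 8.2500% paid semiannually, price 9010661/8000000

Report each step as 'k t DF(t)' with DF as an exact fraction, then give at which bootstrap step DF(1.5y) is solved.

step 1 [0.5y] zero: DF = P = 4927/5000 ≈ 0.985400
step 2 [1y] zero: DF = P = 4901/5000 ≈ 0.980200
step 3 [1.5y] bond c/2=1/100: DF=(1003901/1000000 − 1/100·(0.985400+0.980200))/(1+1/100) = 1949/2000 ≈ 0.974500
step 4 [2y] zero: DF = P = 9641/10000 ≈ 0.964100
step 5 [2.5y] zero: DF = P = 586/625 ≈ 0.937600
step 6 [3y] bond c/2=33/800: DF=(9010661/8000000 − 33/800·(0.985400+0.980200+0.974500+0.964100+0.937600))/(1+33/800) = 8899/10000 ≈ 0.889900

1 1/2 4927/5000
2 1 4901/5000
3 3/2 1949/2000
4 2 9641/10000
5 5/2 586/625
6 3 8899/10000
DF(1.5y) is solved at step 3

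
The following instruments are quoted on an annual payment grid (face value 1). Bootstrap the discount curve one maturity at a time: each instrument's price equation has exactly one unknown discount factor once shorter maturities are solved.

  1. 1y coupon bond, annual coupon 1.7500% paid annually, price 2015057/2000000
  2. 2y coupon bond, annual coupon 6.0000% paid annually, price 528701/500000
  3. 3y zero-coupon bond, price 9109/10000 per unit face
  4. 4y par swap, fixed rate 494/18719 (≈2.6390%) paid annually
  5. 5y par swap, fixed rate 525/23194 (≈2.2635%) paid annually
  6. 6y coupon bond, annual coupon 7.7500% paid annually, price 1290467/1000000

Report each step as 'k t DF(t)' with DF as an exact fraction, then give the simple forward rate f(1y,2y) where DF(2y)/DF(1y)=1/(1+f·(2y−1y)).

1 1 4951/5000
2 2 1883/2000
3 3 9109/10000
4 4 2253/2500
5 5 179/200
6 6 108/125
f(1y,2y) = ((4951/5000)/(1883/2000) − 1)/(1) = 487/9415 ≈ 5.1726%

step 1 [1y] bond c/1=7/400: DF=(2015057/2000000 − 7/400·(0))/(1+7/400) = 4951/5000 ≈ 0.990200
step 2 [2y] bond c/1=3/50: DF=(528701/500000 − 3/50·(0.990200))/(1+3/50) = 1883/2000 ≈ 0.941500
step 3 [3y] zero: DF = P = 9109/10000 ≈ 0.910900
step 4 [4y] swap r/1=494/18719: DF=(1 − 494/18719·(0.990200+0.941500+0.910900))/(1+494/18719) = 2253/2500 ≈ 0.901200
step 5 [5y] swap r/1=525/23194: DF=(1 − 525/23194·(0.990200+0.941500+0.910900+0.901200))/(1+525/23194) = 179/200 ≈ 0.895000
step 6 [6y] bond c/1=31/400: DF=(1290467/1000000 − 31/400·(0.990200+0.941500+0.910900+0.901200+0.895000))/(1+31/400) = 108/125 ≈ 0.864000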